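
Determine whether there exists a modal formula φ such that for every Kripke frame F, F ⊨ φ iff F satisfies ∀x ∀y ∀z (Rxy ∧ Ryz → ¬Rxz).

Not modally definable

Modal frame validity is preserved under surjective bounded morphisms.
The 3-cycle (worlds s,t,u with s→t→u→s) is intransitive. Mapping every world to a single reflexive point • is a surjective bounded morphism; the reflexive point is not intransitive (R••∧R•• but R••).
So no modal formula (or set of formulas) defines exactly the intransitive frames.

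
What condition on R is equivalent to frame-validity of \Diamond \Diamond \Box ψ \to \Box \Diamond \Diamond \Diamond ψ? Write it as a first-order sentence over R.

\forall x \forall y \forall z ((x R^2 y \wedge xRz) \to \exists w (yRw \wedge z R^3 w))

This is a Sahlqvist (Geach-type) schema ◇^2□^1ψ → □^1◇^3ψ.
Minimal-valuation argument: fix x; take any y with xR^2y and any z with xR^1z. Set V(ψ) to the set of worlds R-reachable from y in exactly 1 step. Then □^1ψ holds at y, so the antecedent holds at x; validity forces ◇^3ψ at z, giving a w with zR^3w and yR^1w.
First-order correspondent: \forall x \forall y \forall z ((x R^2 y \wedge xRz) \to \exists w (yRw \wedge z R^3 w)).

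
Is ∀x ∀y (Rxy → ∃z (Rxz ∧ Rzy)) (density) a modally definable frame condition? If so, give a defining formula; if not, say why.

Yes — defined by □□q → □q

Yes: it is density, defined by the C4 schema □□q → □q.
Suppose □□q→□q is valid. Take Rxy and set V(q)={w : xR²w}. Then □□q at x, so □q at x, so q at y, i.e. ∃z(Rxz∧Rzy).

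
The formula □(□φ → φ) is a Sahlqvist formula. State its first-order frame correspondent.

Suppose □(□φ→φ) is valid. Take Rxy and set V(φ)={w : Ryw}. Then at y, □φ holds; since □(□φ→φ) at x, □φ→φ at y, so φ at y, i.e. Ryy.
Conversely, on a frame with shift-reflexivity the schema holds at every world under every valuation.
Frame condition: ∀x ∀y (Rxy → Ryy).

shift-reflexivity: ∀x ∀y (Rxy → Ryy)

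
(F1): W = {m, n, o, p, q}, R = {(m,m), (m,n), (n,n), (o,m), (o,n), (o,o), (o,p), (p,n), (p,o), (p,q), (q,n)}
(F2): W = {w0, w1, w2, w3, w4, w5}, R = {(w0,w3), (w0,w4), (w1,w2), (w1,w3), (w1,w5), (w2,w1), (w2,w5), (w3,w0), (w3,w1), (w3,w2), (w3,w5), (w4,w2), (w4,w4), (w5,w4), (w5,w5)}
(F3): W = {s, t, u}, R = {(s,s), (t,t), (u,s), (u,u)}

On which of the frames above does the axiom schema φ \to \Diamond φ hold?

Frame correspondent (Sahlqvist): \forall x Rxx — i.e. reflexivity.
(F1): fails — world p does not see itself.
(F2): fails — world w0 does not see itself.
(F3): condition met.

(F3)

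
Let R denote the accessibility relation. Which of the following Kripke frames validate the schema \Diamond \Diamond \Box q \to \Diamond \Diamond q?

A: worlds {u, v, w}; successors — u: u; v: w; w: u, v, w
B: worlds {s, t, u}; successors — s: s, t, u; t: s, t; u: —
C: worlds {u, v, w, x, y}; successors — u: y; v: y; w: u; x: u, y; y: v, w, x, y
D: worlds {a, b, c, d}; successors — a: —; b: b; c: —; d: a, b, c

The schema corresponds to a generalized confluence (Geach) condition: \forall x \forall y (x R^2 y \to \exists w (yRw \wedge x R^2 w)).
A: condition met.
B: fails — sR²u but no w with uRw and sR²w.
C: fails — uR²w but no t with wRt and uR²t.
D: condition met.
Valid on: A, D.

A, D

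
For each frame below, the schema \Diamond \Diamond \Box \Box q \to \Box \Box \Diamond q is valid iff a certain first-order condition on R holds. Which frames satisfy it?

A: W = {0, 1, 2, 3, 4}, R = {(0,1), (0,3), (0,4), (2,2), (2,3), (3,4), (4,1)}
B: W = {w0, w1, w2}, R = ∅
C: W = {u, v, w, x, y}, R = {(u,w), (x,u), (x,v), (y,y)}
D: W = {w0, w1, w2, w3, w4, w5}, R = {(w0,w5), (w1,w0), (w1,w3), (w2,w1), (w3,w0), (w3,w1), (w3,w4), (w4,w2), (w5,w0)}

B

This is the axiom for a generalized confluence (Geach) condition; its first-order frame correspondent is \forall x \forall y \forall z ((x R^2 y \wedge x R^2 z) \to \exists w (y R^2 w \wedge zRw)).
A: fails — 0R²1, 0R²1 but no w with 1R²w and 1Rw.
B: ✓.
C: fails — xR²w, xR²w but no t with wR²t and wRt.
D: fails — w0R²w0, w0R²w0 but no w with w0R²w and w0Rw.
Valid on: B.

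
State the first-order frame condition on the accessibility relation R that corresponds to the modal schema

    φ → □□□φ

∀x ∀z (xR³z → ∃w (x = w ∧ z = w))

This is a Sahlqvist (Geach-type) schema ◇^0□^0φ → □^3◇^0φ.
Minimal-valuation argument: fix x; take any y with xR^0y and any z with xR^3z. Set V(φ) to the set of worlds R-reachable from y in exactly 0 steps. Then □^0φ holds at y, so the antecedent holds at x; validity forces ◇^0φ at z, giving a w with zR^0w and yR^0w.
First-order correspondent: ∀x ∀z (xR³z → ∃w (x = w ∧ z = w)).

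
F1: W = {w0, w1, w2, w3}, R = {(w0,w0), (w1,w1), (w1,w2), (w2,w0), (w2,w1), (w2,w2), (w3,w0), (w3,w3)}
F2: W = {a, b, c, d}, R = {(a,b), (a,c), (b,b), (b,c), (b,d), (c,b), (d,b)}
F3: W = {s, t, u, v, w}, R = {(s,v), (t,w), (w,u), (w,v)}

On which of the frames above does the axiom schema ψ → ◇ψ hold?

F1

The schema corresponds to reflexivity: ∀x Rxx.
F1: satisfies the condition.
F2: fails — world a does not see itself.
F3: fails — world s does not see itself.
Valid on: F1.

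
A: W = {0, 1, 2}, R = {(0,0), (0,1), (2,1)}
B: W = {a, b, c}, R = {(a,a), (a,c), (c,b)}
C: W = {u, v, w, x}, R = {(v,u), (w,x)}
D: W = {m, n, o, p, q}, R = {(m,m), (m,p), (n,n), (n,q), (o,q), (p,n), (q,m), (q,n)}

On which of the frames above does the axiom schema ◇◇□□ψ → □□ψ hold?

C

The schema corresponds to a generalized confluence (Geach) condition: ∀x ∀y ∀z ((xR²y ∧ xR²z) → ∃w (yR²w ∧ z = w)).
A: fails — 0R²1, 0R²0 but no w with 1R²w and 0=w.
B: fails — aR²b, aR²a but no w with bR²w and a=w.
C: condition met.
D: fails — mR²n, mR²p but no w with nR²w and p=w.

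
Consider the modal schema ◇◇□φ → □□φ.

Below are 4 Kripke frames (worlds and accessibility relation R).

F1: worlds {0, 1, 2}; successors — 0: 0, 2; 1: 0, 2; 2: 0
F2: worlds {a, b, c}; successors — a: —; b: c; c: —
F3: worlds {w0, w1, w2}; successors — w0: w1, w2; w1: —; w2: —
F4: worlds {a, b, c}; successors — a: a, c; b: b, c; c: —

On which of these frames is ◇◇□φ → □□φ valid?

The schema corresponds to a generalized confluence (Geach) condition: ∀x ∀y ∀z ((xR²y ∧ xR²z) → ∃w (yRw ∧ z = w)).
F1: fails — 0R²2, 0R²2 but no w with 2Rw and 2=w.
F2: holds.
F3: holds.
F4: fails — aR²c, aR²a but no w with cRw and a=w.
Valid on: F2, F3.

F2, F3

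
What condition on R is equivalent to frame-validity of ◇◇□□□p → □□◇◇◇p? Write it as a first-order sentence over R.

This is a Sahlqvist (Geach-type) schema ◇^2□^3p → □^2◇^3p.
Minimal-valuation argument: fix x; take any y with xR^2y and any z with xR^2z. Set V(p) to the set of worlds R-reachable from y in exactly 3 steps. Then □^3p holds at y, so the antecedent holds at x; validity forces ◇^3p at z, giving a w with zR^3w and yR^3w.
First-order correspondent: ∀x ∀y ∀z ((xR²y ∧ xR²z) → ∃w (yR³w ∧ zR³w)).

∀x ∀y ∀z ((xR²y ∧ xR²z) → ∃w (yR³w ∧ zR³w))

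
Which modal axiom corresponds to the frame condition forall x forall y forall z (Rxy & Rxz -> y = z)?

The condition is partial functionality. The CD schema ◇p → □p defines it.
Suppose ◇p→□p is valid. Take Rxy, Rxz and set V(p)={y}. Then ◇p at x, so □p at x, so p at z, i.e. z=y.

◇p → □p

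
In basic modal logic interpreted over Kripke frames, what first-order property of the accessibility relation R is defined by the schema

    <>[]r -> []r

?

This is a form of the 5 axiom.
Its frame correspondent is the Euclidean property — forall x forall y forall z (Rxy & Rxz -> Ryz).

the Euclidean property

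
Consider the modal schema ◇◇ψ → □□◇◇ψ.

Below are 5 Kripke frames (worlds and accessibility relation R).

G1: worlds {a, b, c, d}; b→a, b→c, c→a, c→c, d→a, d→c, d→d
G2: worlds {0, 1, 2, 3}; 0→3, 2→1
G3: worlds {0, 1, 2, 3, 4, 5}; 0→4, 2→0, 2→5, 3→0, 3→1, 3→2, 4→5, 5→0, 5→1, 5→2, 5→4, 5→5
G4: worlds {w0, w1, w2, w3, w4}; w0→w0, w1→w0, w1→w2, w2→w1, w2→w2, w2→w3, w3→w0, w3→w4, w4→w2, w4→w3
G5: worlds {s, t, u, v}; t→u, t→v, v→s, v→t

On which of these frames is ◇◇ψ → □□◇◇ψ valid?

G2

Frame correspondent (Sahlqvist): ∀x ∀y ∀z ((xR²y ∧ xR²z) → ∃w (y = w ∧ zR²w)) — i.e. a generalized confluence (Geach) condition.
G1: fails — bR²a, bR²a but no w with a=w and aR²w.
G2: condition met.
G3: fails — 2R²0, 2R²0 but no w with 0=w and 0R²w.
G4: fails — w1R²w1, w1R²w0 but no w with w1=w and w0R²w.
G5: fails — tR²s, tR²s but no w with s=w and sR²w.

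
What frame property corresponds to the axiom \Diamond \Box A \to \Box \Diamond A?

convergence

This is the .2 axiom.
It corresponds to convergence: \forall x \forall y \forall z (Rxy \wedge Rxz \to \exists w (Ryw \wedge Rzw)).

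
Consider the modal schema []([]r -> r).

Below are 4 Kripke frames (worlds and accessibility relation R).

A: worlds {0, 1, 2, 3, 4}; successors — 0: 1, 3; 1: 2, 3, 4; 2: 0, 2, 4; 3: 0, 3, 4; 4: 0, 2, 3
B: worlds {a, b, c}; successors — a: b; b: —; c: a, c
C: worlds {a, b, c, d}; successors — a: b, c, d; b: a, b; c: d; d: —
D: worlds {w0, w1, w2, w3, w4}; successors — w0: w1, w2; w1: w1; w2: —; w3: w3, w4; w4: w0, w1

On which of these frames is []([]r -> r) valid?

none

This is the axiom for shift-reflexivity; its first-order frame correspondent is forall x forall y (Rxy -> Ryy).
A: fails — R34 but not R44.
B: fails — Rca but not Raa.
C: fails — Rcd but not Rdd.
D: fails — Rw4w0 but not Rw0w0.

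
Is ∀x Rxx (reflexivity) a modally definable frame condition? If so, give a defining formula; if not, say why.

The condition is reflexivity. A defining modal formula is □p → p.
Suppose □p→p is valid. At any x set V(p)={w : Rxw}. Then □p holds at x, so p holds at x, i.e. Rxx.

Yes — defined by □p → p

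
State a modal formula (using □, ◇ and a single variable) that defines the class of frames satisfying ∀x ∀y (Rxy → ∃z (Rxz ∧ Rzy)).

This is density; the standard corresponding axiom is C4: □□s → □s.
Suppose □□s→□s is valid. Take Rxy and set V(s)={w : xR²w}. Then □□s at x, so □s at x, so s at y, i.e. ∃z(Rxz∧Rzy).

□□s → □s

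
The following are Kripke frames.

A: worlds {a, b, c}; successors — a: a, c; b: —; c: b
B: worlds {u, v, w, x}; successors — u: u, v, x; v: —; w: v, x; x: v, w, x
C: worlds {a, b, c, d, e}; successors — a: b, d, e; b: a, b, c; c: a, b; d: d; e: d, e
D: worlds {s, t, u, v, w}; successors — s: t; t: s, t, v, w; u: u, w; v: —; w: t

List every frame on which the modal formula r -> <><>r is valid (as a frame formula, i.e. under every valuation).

Frame correspondent (Sahlqvist): forall x exists w (x = w & x R^2 w) — i.e. a generalized confluence (Geach) condition.
A: fails — at b but no w with b=w and bR²w.
B: fails — at v but no t with v=t and vR²t.
C: ✓.
D: fails — at v but no w* with v=w* and vR²w*.
Valid on: C.

C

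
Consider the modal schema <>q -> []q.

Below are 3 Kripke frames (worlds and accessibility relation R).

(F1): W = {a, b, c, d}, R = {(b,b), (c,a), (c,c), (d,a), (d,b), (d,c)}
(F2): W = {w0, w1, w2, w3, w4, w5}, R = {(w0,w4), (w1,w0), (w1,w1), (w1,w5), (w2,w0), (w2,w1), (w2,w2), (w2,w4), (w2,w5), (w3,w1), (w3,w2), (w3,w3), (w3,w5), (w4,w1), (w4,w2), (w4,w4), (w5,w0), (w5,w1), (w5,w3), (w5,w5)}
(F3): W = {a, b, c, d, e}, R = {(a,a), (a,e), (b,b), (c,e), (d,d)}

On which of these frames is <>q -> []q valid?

Frame correspondent (Sahlqvist): forall x forall y forall z (Rxy & Rxz -> y = z) — i.e. partial functionality.
(F1): fails — c sees both a and c.
(F2): fails — w1 sees both w0 and w1.
(F3): fails — a sees both a and e.
Valid on no frame.

none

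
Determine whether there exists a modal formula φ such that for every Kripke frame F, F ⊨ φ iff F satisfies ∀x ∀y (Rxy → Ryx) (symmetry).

This is a Sahlqvist condition; the B axiom r → □◇r defines it.
Suppose r→□◇r is valid. Take Rxy and set V(r)={x}. Then r at x, so □◇r at x, so ◇r at y, so some z with Ryz has r; z=x, i.e. Ryx.

Yes, by r → □◇r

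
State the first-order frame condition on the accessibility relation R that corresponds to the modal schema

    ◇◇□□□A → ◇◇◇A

∀x ∀y (xR²y → ∃w (yR³w ∧ xR³w))

This is a Sahlqvist (Geach-type) schema ◇^2□^3A → □^0◇^3A.
Minimal-valuation argument: fix x; take any y with xR^2y and any z with xR^0z. Set V(A) to the set of worlds R-reachable from y in exactly 3 steps. Then □^3A holds at y, so the antecedent holds at x; validity forces ◇^3A at z, giving a w with zR^3w and yR^3w.
First-order correspondent: ∀x ∀y (xR²y → ∃w (yR³w ∧ xR³w)).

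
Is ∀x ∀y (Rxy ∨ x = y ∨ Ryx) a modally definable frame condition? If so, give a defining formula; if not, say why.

Not modally definable

Modal frame validity is preserved under disjoint unions.
Take 4 disjoint single-world reflexive frames: each is trivially connected, but their disjoint union has 4 worlds with no edge between distinct components, so it is not connected.
So the class is not modally definable.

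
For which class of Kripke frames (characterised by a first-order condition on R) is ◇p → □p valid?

partial functionality: ∀x ∀y ∀z (Rxy ∧ Rxz → y = z)

Suppose ◇p→□p is valid. Take Rxy, Rxz and set V(p)={y}. Then ◇p at x, so □p at x, so p at z, i.e. z=y.
Conversely, any frame satisfying ∀x ∀y ∀z (Rxy ∧ Rxz → y = z) validates the schema.
Frame condition: ∀x ∀y ∀z (Rxy ∧ Rxz → y = z).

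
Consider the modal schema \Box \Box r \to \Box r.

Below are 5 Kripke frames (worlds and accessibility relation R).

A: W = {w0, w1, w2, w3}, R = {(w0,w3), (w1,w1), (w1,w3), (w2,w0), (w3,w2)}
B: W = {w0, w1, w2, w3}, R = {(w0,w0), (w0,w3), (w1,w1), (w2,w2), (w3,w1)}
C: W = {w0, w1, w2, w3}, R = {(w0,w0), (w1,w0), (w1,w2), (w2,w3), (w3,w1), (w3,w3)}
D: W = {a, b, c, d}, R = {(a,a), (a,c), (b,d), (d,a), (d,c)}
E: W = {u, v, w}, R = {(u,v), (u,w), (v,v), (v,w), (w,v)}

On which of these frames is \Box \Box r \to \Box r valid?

This is the axiom for density; its first-order frame correspondent is \forall x \forall y (Rxy \to \exists z (Rxz \wedge Rzy)).
A: fails — Rw3w2 but no z with Rw3z and Rzw2.
B: ✓.
C: fails — Rw1w2 but no z with Rw1z and Rzw2.
D: fails — Rbd but no z with Rbz and Rzd.
E: ✓.
Valid on: B, E.

B, E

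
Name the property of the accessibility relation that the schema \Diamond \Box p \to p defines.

Replacing p by ¬p and contraposing gives the equivalent schema p → □◇p.
Suppose p→□◇p is valid. Take Rxy and set V(p)={x}. Then p at x, so □◇p at x, so ◇p at y, so some z with Ryz has p; z=x, i.e. Ryx.
Conversely, any frame satisfying \forall x \forall y (Rxy \to Ryx) validates the schema.
Frame condition: \forall x \forall y (Rxy \to Ryx).

Symmetry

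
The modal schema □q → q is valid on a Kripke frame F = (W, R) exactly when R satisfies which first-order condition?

reflexivity

This is the T axiom.
It corresponds to reflexivity: ∀x Rxx.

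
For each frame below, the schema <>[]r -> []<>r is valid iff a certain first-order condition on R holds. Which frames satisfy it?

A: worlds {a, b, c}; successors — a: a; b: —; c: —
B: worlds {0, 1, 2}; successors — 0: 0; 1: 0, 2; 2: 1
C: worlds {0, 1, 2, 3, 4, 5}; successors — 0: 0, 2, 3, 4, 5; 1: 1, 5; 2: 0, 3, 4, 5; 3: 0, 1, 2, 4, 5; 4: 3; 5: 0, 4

A

Frame correspondent (Sahlqvist): forall x forall y forall z (Rxy & Rxz -> exists w (Ryw & Rzw)) — i.e. convergence.
A: satisfies the condition.
B: fails — R10 and R12 but 0 and 2 have no common successor.
C: fails — R03 and R04 but 3 and 4 have no common successor.
Valid on: A.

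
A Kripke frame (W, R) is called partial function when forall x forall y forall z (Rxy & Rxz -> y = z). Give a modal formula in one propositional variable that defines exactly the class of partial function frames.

◇ψ → □ψ

A defining formula is ◇ψ → □ψ (the CD axiom).
Suppose ◇ψ→□ψ is valid. Take Rxy, Rxz and set V(ψ)={y}. Then ◇ψ at x, so □ψ at x, so ψ at z, i.e. z=y.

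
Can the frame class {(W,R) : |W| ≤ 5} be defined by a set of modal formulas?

Not definable by any modal formula

Any modally definable frame class is closed under disjoint unions.
Any modal formula valid on each of 6 disjoint one-world frames is valid on their disjoint union (validity is preserved under disjoint unions). Each one-world frame has |W|=1≤5, but the union has |W|=6.
Hence having at most 5 worlds is not modally definable.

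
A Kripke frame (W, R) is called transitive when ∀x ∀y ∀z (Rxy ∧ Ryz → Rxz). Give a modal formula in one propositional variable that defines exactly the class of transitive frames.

□p → □□p

The condition is transitivity. The 4 schema □p → □□p defines it.
Suppose □p→□□p is valid. Take Rxy, Ryz and set V(p)={w : Rxw}. Then □p at x, so □□p at x, so □p at y, so p at z, i.e. Rxz.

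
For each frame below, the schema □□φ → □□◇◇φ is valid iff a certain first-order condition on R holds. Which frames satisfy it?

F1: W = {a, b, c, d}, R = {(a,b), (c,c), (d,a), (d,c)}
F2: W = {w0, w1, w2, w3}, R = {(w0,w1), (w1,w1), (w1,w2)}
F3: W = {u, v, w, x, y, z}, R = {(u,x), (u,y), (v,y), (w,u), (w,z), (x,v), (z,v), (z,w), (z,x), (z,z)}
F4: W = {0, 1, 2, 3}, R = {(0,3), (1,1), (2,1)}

This is the axiom for a generalized confluence (Geach) condition; its first-order frame correspondent is ∀x ∀z (xR²z → ∃w (xR²w ∧ zR²w)).
F1: fails — dR²b but no w with dR²w and bR²w.
F2: fails — w0R²w2 but no w with w0R²w and w2R²w.
F3: fails — uR²v but no t with uR²t and vR²t.
F4: ✓.

F4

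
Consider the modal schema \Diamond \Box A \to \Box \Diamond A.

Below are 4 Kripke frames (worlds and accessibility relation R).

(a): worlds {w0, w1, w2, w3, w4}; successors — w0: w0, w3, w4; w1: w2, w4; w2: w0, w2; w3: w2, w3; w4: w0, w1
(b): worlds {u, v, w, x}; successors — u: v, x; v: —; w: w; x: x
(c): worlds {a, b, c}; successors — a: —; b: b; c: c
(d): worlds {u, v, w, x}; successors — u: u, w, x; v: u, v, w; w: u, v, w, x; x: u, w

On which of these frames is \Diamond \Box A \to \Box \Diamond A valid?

(c), (d)

This is the axiom for convergence; its first-order frame correspondent is \forall x \forall y \forall z (Rxy \wedge Rxz \to \exists w (Ryw \wedge Rzw)).
(a): fails — Rw0w4 and Rw0w3 but w4 and w3 have no common successor.
(b): fails — Ruv and Ruv but v and v have no common successor.
(c): holds.
(d): holds.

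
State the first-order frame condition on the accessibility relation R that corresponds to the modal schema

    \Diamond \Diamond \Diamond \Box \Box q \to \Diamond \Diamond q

\forall x \forall y (x R^3 y \to \exists w (y R^2 w \wedge x R^2 w))

This is a Sahlqvist (Geach-type) schema ◇^3□^2q → □^0◇^2q.
Minimal-valuation argument: fix x; take any y with xR^3y and any z with xR^0z. Set V(q) to the set of worlds R-reachable from y in exactly 2 steps. Then □^2q holds at y, so the antecedent holds at x; validity forces ◇^2q at z, giving a w with zR^2w and yR^2w.
First-order correspondent: \forall x \forall y (x R^3 y \to \exists w (y R^2 w \wedge x R^2 w)).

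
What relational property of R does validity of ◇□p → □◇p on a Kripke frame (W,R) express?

convergence: ∀x ∀y ∀z (Rxy ∧ Rxz → ∃w (Ryw ∧ Rzw))

This schema is the .2 axiom.
It corresponds to convergence: ∀x ∀y ∀z (Rxy ∧ Rxz → ∃w (Ryw ∧ Rzw)).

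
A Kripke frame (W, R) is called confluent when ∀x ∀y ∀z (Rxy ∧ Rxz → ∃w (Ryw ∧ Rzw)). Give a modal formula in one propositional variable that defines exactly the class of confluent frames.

A defining formula is ◇□ψ → □◇ψ (the .2 axiom).
Suppose ◇□ψ→□◇ψ is valid. Take Rxy, Rxz and set V(ψ)={w : Ryw}. Then □ψ at y so ◇□ψ at x, so □◇ψ at x, so ◇ψ at z, giving w with Rzw and Ryw.

◇□ψ → □◇ψ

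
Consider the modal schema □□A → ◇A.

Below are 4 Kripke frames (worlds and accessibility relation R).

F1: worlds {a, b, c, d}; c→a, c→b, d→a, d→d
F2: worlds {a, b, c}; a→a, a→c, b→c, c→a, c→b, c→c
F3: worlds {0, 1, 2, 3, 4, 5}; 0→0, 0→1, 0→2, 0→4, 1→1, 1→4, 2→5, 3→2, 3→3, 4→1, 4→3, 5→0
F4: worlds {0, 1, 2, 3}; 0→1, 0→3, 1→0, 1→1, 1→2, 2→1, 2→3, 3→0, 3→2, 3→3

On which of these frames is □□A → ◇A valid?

F2, F4

This is the axiom for a generalized confluence (Geach) condition; its first-order frame correspondent is ∀x ∃w (xR²w ∧ xRw).
F1: fails — at a but no w with aR²w and aRw.
F2: ✓.
F3: fails — at 2 but no w with 2R²w and 2Rw.
F4: ✓.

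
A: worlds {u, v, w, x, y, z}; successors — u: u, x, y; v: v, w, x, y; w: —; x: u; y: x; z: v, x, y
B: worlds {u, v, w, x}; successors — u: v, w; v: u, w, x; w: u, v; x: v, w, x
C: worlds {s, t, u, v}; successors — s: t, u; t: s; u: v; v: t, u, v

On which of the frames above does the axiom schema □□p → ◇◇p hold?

B, C

Frame correspondent (Sahlqvist): ∀x ∃w (xR²w ∧ xR²w) — i.e. a generalized confluence (Geach) condition.
A: fails — at w but no t with wR²t and wR²t.
B: condition met.
C: condition met.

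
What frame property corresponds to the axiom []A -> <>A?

seriality: forall x exists y Rxy

This schema is the D axiom.
It corresponds to seriality: forall x exists y Rxy.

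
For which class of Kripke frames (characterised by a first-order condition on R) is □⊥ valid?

emptiness of R

This schema is the Ver axiom.
It corresponds to emptiness of R: ∀x ∀y ¬Rxy.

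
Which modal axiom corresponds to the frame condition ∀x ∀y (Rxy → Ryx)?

This is symmetry; the standard corresponding axiom is B: r → □◇r.
Suppose r→□◇r is valid. Take Rxy and set V(r)={x}. Then r at x, so □◇r at x, so ◇r at y, so some z with Ryz has r; z=x, i.e. Ryx.

r → □◇r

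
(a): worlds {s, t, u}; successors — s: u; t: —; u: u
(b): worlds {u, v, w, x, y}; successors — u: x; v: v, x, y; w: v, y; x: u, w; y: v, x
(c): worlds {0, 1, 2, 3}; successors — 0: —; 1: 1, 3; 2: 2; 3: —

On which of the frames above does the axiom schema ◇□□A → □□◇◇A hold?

(a)

The schema corresponds to a generalized confluence (Geach) condition: ∀x ∀y ∀z ((xRy ∧ xR²z) → ∃w (yR²w ∧ zR²w)).
(a): satisfies the condition.
(b): fails — uRx, uR²u but no t with xR²t and uR²t.
(c): fails — 1R1, 1R²3 but no w with 1R²w and 3R²w.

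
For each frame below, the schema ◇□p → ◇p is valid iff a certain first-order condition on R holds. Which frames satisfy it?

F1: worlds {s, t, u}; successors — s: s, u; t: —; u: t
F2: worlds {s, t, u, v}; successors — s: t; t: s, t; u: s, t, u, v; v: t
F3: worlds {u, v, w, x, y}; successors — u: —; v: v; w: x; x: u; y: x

F2

The schema corresponds to a generalized confluence (Geach) condition: ∀x ∀y (xRy → ∃w (yRw ∧ xRw)).
F1: fails — sRu but no w with uRw and sRw.
F2: condition met.
F3: fails — wRx but no t with xRt and wRt.
Valid on: F2.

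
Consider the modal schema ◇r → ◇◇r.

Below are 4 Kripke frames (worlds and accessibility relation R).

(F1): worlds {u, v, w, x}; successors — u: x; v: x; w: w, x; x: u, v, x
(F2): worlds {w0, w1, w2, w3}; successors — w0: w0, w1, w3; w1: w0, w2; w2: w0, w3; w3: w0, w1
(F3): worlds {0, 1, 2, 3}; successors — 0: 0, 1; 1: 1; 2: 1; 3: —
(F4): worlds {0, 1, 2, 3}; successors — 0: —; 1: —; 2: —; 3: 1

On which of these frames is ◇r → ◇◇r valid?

Frame correspondent (Sahlqvist): ∀x ∀y (xRy → ∃w (y = w ∧ xR²w)) — i.e. a generalized confluence (Geach) condition.
(F1): condition met.
(F2): fails — w1Rw2 but no w with w2=w and w1R²w.
(F3): condition met.
(F4): fails — 3R1 but no w with 1=w and 3R²w.
Valid on: (F1), (F3).

(F1), (F3)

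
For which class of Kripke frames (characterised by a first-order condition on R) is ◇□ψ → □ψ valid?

This schema is equivalent to the 5 axiom ◇ψ → □◇ψ.
It corresponds to the Euclidean property: ∀x ∀y ∀z (Rxy ∧ Rxz → Ryz).

the Euclidean property: ∀x ∀y ∀z (Rxy ∧ Rxz → Ryz)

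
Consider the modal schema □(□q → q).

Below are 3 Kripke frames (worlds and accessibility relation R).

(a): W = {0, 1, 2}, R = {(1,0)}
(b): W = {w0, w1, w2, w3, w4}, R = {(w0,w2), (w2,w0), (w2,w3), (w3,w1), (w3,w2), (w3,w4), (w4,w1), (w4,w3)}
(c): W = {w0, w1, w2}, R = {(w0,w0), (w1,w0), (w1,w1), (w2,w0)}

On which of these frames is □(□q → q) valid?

(c)

This is the axiom for shift-reflexivity; its first-order frame correspondent is ∀x ∀y (Rxy → Ryy).
(a): fails — R10 but not R00.
(b): fails — Rw3w1 but not Rw1w1.
(c): condition met.
Valid on: (c).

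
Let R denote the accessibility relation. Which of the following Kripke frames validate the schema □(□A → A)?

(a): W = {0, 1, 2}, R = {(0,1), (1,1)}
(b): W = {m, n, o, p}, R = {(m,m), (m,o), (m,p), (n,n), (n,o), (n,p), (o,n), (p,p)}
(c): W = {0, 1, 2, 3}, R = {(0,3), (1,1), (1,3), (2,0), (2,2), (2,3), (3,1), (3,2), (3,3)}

The schema corresponds to shift-reflexivity: ∀x ∀y (Rxy → Ryy).
(a): condition met.
(b): fails — Rno but not Roo.
(c): fails — R20 but not R00.
Valid on: (a).

(a)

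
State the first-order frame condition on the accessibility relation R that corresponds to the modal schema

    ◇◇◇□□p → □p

∀x ∀y ∀z ((xR³y ∧ xRz) → ∃w (yR²w ∧ z = w))

This is a Sahlqvist (Geach-type) schema ◇^3□^2p → □^1◇^0p.
Minimal-valuation argument: fix x; take any y with xR^3y and any z with xR^1z. Set V(p) to the set of worlds R-reachable from y in exactly 2 steps. Then □^2p holds at y, so the antecedent holds at x; validity forces ◇^0p at z, giving a w with zR^0w and yR^2w.
First-order correspondent: ∀x ∀y ∀z ((xR³y ∧ xRz) → ∃w (yR²w ∧ z = w)).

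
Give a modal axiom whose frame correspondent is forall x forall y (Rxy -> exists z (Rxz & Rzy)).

A defining formula is □□ψ → □ψ (the C4 axiom).
Suppose □□ψ→□ψ is valid. Take Rxy and set V(ψ)={w : xR²w}. Then □□ψ at x, so □ψ at x, so ψ at y, i.e. ∃z(Rxz∧Rzy).

□□ψ → □ψ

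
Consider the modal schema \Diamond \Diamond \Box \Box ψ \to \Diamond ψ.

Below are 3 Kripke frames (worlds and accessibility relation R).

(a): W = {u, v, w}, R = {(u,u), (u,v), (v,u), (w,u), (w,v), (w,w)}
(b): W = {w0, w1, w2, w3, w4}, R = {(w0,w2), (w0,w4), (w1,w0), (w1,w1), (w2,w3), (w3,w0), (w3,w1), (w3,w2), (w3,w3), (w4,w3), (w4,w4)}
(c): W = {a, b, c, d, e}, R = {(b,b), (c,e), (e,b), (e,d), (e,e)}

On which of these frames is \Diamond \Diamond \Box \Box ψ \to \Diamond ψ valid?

This is the axiom for a generalized confluence (Geach) condition; its first-order frame correspondent is \forall x \forall y (x R^2 y \to \exists w (y R^2 w \wedge xRw)).
(a): condition met.
(b): fails — w1R²w0 but no w with w0R²w and w1Rw.
(c): fails — cR²b but no w with bR²w and cRw.
Valid on: (a).

(a)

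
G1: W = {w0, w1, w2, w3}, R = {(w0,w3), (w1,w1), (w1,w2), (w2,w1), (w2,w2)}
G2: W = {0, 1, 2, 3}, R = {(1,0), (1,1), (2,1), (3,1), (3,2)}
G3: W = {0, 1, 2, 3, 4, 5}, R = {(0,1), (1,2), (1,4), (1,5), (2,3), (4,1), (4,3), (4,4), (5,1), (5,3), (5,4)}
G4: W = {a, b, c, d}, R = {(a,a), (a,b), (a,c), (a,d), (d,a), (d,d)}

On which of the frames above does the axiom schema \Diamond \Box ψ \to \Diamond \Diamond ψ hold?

none

Frame correspondent (Sahlqvist): \forall x \forall y (xRy \to \exists w (yRw \wedge x R^2 w)) — i.e. a generalized confluence (Geach) condition.
G1: fails — w0Rw3 but no w with w3Rw and w0R²w.
G2: fails — 1R0 but no w with 0Rw and 1R²w.
G3: fails — 2R3 but no w with 3Rw and 2R²w.
G4: fails — aRb but no w with bRw and aR²w.
Valid on no frame.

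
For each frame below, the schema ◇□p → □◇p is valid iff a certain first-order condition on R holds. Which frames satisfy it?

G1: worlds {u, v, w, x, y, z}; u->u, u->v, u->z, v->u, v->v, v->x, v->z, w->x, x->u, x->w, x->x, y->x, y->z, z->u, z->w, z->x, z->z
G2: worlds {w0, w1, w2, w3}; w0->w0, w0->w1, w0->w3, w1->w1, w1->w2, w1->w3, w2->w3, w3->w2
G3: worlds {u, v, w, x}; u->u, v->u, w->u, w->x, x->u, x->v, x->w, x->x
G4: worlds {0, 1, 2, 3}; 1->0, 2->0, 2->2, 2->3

G3

This is the axiom for convergence; its first-order frame correspondent is ∀x ∀y ∀z (Rxy ∧ Rxz → ∃w (Ryw ∧ Rzw)).
G1: fails — Rxw and Rxu but w and u have no common successor.
G2: fails — Rw0w0 and Rw0w3 but w0 and w3 have no common successor.
G3: holds.
G4: fails — R10 and R10 but 0 and 0 have no common successor.
Valid on: G3.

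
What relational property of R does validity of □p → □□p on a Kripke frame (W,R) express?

Suppose □p→□□p is valid. Take Rxy, Ryz and set V(p)={w : Rxw}. Then □p at x, so □□p at x, so □p at y, so p at z, i.e. Rxz.
Conversely, any frame satisfying ∀x ∀y ∀z (Rxy ∧ Ryz → Rxz) validates the schema.
Frame condition: ∀x ∀y ∀z (Rxy ∧ Ryz → Rxz).

transitivity: ∀x ∀y ∀z (Rxy ∧ Ryz → Rxz)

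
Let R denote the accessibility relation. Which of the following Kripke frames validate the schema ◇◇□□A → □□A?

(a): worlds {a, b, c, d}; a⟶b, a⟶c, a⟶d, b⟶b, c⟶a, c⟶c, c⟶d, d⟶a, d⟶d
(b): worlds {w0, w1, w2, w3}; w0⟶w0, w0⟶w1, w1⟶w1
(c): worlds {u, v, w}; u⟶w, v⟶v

(c)

The schema corresponds to a generalized confluence (Geach) condition: ∀x ∀y ∀z ((xR²y ∧ xR²z) → ∃w (yR²w ∧ z = w)).
(a): fails — aR²b, aR²a but no w with bR²w and a=w.
(b): fails — w0R²w1, w0R²w0 but no w with w1R²w and w0=w.
(c): ✓.
Valid on: (c).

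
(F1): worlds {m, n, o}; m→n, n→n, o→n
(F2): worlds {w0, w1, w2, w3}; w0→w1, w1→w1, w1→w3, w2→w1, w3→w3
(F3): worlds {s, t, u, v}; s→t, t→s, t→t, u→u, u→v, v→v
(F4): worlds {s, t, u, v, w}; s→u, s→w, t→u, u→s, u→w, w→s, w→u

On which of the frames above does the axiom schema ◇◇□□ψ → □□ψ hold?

(F1), (F4)

Frame correspondent (Sahlqvist): ∀x ∀y ∀z ((xR²y ∧ xR²z) → ∃w (yR²w ∧ z = w)) — i.e. a generalized confluence (Geach) condition.
(F1): ✓.
(F2): fails — w0R²w3, w0R²w1 but no w with w3R²w and w1=w.
(F3): fails — uR²v, uR²u but no w with vR²w and u=w.
(F4): ✓.
Valid on: (F1), (F4).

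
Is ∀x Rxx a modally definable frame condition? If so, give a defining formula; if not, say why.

The condition is reflexivity. A defining modal formula is □q → q.
Suppose □q→q is valid. At any x set V(q)={w : Rxw}. Then □q holds at x, so q holds at x, i.e. Rxx.

Definable; □q → q defines it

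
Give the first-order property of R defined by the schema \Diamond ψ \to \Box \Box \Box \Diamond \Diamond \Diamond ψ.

This is a Sahlqvist (Geach-type) schema ◇^1□^0ψ → □^3◇^3ψ.
Minimal-valuation argument: fix x; take any y with xR^1y and any z with xR^3z. Set V(ψ) to the set of worlds R-reachable from y in exactly 0 steps. Then □^0ψ holds at y, so the antecedent holds at x; validity forces ◇^3ψ at z, giving a w with zR^3w and yR^0w.
First-order correspondent: \forall x \forall y \forall z ((xRy \wedge x R^3 z) \to \exists w (y = w \wedge z R^3 w)).

\forall x \forall y \forall z ((xRy \wedge x R^3 z) \to \exists w (y = w \wedge z R^3 w))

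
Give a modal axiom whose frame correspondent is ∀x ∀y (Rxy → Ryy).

□(□p → p)

A defining formula is □(□p → p) (the T□ axiom).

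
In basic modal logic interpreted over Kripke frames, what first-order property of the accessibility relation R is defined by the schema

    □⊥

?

□⊥ is valid iff no world has any successor (otherwise □⊥ fails at any world with one).

emptiness of R: ∀x ∀y ¬Rxy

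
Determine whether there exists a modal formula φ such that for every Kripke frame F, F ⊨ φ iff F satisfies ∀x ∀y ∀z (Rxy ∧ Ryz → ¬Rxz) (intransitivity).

No

Modal frame validity is preserved under surjective bounded morphisms.
The 3-cycle (worlds a,b,c with a→b→c→a) is intransitive. Mapping every world to a single reflexive point • is a surjective bounded morphism; the reflexive point is not intransitive (R••∧R•• but R••).
Hence intransitivity is not modally definable.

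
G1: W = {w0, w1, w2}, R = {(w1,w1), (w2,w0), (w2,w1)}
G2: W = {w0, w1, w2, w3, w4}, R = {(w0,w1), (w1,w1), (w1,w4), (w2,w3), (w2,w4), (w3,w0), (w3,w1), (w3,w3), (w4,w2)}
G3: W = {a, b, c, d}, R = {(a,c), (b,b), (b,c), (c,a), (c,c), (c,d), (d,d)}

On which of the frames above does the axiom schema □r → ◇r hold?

G2, G3

Frame correspondent (Sahlqvist): ∀x ∃y Rxy — i.e. seriality.
G1: fails — world w0 has no successor.
G2: condition met.
G3: condition met.
Valid on: G2, G3.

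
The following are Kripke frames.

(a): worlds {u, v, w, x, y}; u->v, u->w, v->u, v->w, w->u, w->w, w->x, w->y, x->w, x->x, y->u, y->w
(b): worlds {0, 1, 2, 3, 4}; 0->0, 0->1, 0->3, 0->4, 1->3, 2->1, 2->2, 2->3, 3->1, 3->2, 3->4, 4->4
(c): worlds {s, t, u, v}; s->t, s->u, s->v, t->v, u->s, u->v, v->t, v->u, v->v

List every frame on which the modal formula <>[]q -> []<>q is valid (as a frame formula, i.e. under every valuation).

This is the axiom for convergence; its first-order frame correspondent is forall x forall y forall z (Rxy & Rxz -> exists w (Ryw & Rzw)).
(a): holds.
(b): fails — R01 and R04 but 1 and 4 have no common successor.
(c): holds.
Valid on: (a), (c).

(a), (c)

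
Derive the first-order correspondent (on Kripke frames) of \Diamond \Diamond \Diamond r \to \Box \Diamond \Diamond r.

This is a Sahlqvist (Geach-type) schema ◇^3□^0r → □^1◇^2r.
First-order correspondent: \forall x \forall y \forall z ((x R^3 y \wedge xRz) \to \exists w (y = w \wedge z R^2 w)).

\forall x \forall y \forall z ((x R^3 y \wedge xRz) \to \exists w (y = w \wedge z R^2 w))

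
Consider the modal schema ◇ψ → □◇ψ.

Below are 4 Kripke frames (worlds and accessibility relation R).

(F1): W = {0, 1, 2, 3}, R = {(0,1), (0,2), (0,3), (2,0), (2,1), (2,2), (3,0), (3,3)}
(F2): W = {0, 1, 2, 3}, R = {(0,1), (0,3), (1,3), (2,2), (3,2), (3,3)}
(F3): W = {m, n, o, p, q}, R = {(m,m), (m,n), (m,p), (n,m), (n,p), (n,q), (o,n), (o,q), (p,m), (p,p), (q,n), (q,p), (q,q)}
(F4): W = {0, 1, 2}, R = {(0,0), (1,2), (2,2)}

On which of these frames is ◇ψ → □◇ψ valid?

(F4)

This is the axiom for the Euclidean property; its first-order frame correspondent is ∀x ∀y ∀z (Rxy ∧ Rxz → Ryz).
(F1): fails — R02 and R03 but not R23.
(F2): fails — R01 and R01 but not R11.
(F3): fails — Rmn and Rmn but not Rnn.
(F4): condition met.
Valid on: (F4).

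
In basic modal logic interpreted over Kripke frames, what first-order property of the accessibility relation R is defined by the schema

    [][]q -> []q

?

density: forall x forall y (Rxy -> exists z (Rxz & Rzy))

This schema is the C4 axiom.
It corresponds to density: forall x forall y (Rxy -> exists z (Rxz & Rzy)).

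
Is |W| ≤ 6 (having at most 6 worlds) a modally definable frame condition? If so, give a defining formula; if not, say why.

Modal frame validity is preserved under disjoint unions.
Any modal formula valid on each of 7 disjoint one-world frames is valid on their disjoint union (validity is preserved under disjoint unions). Each one-world frame has |W|=1≤6, but the union has |W|=7.
So no modal formula (or set of formulas) defines exactly the |W|≤6 frames.

Not definable by any modal formula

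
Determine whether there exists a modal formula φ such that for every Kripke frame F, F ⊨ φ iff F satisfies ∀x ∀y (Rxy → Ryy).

Yes: it is shift-reflexivity, defined by the T□ schema □(□p → p).
Suppose □(□p→p) is valid. Take Rxy and set V(p)={w : Ryw}. Then at y, □p holds; since □(□p→p) at x, □p→p at y, so p at y, i.e. Ryy.

Yes — defined by □(□p → p)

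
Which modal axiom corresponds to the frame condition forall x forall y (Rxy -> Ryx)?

p → □◇p

This is symmetry; the standard corresponding axiom is B: p → □◇p.
Suppose p→□◇p is valid. Take Rxy and set V(p)={x}. Then p at x, so □◇p at x, so ◇p at y, so some z with Ryz has p; z=x, i.e. Ryx.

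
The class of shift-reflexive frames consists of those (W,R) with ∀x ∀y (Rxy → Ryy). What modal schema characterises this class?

A defining formula is □(□p → p) (the T□ axiom).
Suppose □(□p→p) is valid. Take Rxy and set V(p)={w : Ryw}. Then at y, □p holds; since □(□p→p) at x, □p→p at y, so p at y, i.e. Ryy.

□(□p → p)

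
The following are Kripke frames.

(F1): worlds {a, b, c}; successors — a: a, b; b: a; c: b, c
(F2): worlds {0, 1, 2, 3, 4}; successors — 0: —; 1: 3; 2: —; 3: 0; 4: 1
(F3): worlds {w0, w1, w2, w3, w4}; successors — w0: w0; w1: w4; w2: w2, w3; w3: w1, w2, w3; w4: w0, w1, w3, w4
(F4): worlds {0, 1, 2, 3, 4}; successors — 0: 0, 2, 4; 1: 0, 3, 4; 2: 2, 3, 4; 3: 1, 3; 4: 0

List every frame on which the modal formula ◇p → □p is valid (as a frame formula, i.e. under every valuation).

The schema corresponds to partial functionality: ∀x ∀y ∀z (Rxy ∧ Rxz → y = z).
(F1): fails — a sees both a and b.
(F2): satisfies the condition.
(F3): fails — w2 sees both w2 and w3.
(F4): fails — 0 sees both 0 and 2.
Valid on: (F2).

(F2)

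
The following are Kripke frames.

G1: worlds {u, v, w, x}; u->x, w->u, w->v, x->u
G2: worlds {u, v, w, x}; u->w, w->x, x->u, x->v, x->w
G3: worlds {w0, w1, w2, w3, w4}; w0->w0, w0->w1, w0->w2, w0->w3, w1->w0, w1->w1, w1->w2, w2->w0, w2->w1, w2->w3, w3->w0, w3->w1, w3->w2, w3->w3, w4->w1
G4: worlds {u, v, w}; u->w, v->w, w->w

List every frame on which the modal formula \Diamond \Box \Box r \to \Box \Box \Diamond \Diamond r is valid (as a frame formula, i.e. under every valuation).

The schema corresponds to a generalized confluence (Geach) condition: \forall x \forall y \forall z ((xRy \wedge x R^2 z) \to \exists w (y R^2 w \wedge z R^2 w)).
G1: fails — uRx, uR²u but no t with xR²t and uR²t.
G2: fails — wRx, wR²v but no t with xR²t and vR²t.
G3: satisfies the condition.
G4: satisfies the condition.

G3, G4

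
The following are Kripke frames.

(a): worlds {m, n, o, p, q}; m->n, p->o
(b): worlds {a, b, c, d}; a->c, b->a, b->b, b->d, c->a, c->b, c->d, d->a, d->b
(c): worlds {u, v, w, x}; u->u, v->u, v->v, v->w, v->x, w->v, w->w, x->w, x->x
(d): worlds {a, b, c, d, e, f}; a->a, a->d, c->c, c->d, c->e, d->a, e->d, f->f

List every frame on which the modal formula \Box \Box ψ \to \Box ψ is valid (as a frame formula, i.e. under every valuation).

(c)

Frame correspondent (Sahlqvist): \forall x \forall y (Rxy \to \exists z (Rxz \wedge Rzy)) — i.e. density.
(a): fails — Rpo but no z with Rpz and Rzo.
(b): fails — Rac but no z with Raz and Rzc.
(c): satisfies the condition.
(d): fails — Red but no z with Rez and Rzd.
Valid on: (c).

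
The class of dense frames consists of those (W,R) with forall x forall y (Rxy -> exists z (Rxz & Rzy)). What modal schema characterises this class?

This is density; the standard corresponding axiom is C4: □□r → □r.
Suppose □□r→□r is valid. Take Rxy and set V(r)={w : xR²w}. Then □□r at x, so □r at x, so r at y, i.e. ∃z(Rxz∧Rzy).

□□r → □r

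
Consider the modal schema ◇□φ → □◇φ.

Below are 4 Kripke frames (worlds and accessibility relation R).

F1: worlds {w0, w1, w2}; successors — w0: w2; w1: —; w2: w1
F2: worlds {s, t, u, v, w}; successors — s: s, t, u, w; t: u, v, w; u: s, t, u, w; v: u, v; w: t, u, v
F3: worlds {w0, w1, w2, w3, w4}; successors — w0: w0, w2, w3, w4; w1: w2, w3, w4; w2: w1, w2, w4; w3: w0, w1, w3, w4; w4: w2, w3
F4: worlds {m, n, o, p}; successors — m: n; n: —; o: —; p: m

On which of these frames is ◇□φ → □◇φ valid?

This is the axiom for convergence; its first-order frame correspondent is ∀x ∀y ∀z (Rxy ∧ Rxz → ∃w (Ryw ∧ Rzw)).
F1: fails — Rw2w1 and Rw2w1 but w1 and w1 have no common successor.
F2: satisfies the condition.
F3: satisfies the condition.
F4: fails — Rmn and Rmn but n and n have no common successor.

F2, F3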